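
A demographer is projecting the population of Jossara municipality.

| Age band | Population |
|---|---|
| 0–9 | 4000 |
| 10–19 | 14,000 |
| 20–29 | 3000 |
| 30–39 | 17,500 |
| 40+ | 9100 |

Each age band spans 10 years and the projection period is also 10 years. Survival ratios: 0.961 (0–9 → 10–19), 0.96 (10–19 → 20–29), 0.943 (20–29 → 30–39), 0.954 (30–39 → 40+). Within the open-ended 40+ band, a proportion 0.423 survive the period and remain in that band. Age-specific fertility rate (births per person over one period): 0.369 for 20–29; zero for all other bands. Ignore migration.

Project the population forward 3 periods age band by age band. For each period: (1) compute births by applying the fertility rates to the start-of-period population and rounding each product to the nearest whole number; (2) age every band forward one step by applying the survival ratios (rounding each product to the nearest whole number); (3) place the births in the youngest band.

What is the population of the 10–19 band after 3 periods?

(Bands numbered youngest = 1 to oldest = 5.)
After projecting period 1:
Births: 3000 × 0.369 = 1107
Band 2: 4000 × 0.961 = 3844
Band 3: 14000 × 0.96 = 13440
Band 4: 3000 × 0.943 = 2829
Band 5: 17500 × 0.954 + 9100 × 0.423 = 16695 + 3849 = 20544
→ [1107, 3844, 13440, 2829, 20544]
After projecting period 2:
Births: 13440 × 0.369 = 4959
Band 2: 1107 × 0.961 = 1064
Band 3: 3844 × 0.96 = 3690
Band 4: 13440 × 0.943 = 12674
Band 5: 2829 × 0.954 + 20544 × 0.423 = 2699 + 8690 = 11389
→ [4959, 1064, 3690, 12674, 11389]
After projecting period 3:
Births: 3690 × 0.369 = 1362
Band 2: 4959 × 0.961 = 4766
Band 3: 1064 × 0.96 = 1021
Band 4: 3690 × 0.943 = 3480
Band 5: 12674 × 0.954 + 11389 × 0.423 = 12091 + 4818 = 16909
→ [1362, 4766, 1021, 3480, 16909]

4766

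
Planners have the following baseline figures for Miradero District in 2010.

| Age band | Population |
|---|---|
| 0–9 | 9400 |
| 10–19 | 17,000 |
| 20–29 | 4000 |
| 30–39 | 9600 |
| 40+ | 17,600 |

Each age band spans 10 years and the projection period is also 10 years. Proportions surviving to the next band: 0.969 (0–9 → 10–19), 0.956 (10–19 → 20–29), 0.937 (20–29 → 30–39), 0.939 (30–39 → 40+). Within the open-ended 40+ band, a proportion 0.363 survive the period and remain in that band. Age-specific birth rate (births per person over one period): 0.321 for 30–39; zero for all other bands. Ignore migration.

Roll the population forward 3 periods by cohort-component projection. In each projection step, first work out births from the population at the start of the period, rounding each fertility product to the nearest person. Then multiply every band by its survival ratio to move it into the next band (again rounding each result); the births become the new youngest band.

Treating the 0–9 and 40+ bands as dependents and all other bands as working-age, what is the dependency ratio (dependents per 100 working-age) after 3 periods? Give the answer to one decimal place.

Let group 1 be 0–9 through group 5 = 40+.
[period 1]
Births: 9600 × 0.321 = 3082
Group 2: 9400 × 0.969 = 9109
Group 3: 17000 × 0.956 = 16252
Group 4: 4000 × 0.937 = 3748
Group 5: 9600 × 0.939 + 17600 × 0.363 = 9014 + 6389 = 15403
→ [3082, 9109, 16252, 3748, 15403]
[period 2]
Births: 3748 × 0.321 = 1203
Group 2: 3082 × 0.969 = 2986
Group 3: 9109 × 0.956 = 8708
Group 4: 16252 × 0.937 = 15228
Group 5: 3748 × 0.939 + 15403 × 0.363 = 3519 + 5591 = 9110
→ [1203, 2986, 8708, 15228, 9110]
[period 3]
Births: 15228 × 0.321 = 4888
Group 2: 1203 × 0.969 = 1166
Group 3: 2986 × 0.956 = 2855
Group 4: 8708 × 0.937 = 8159
Group 5: 15228 × 0.939 + 9110 × 0.363 = 14299 + 3307 = 17606
→ [4888, 1166, 2855, 8159, 17606]
Dependents (band 0–9 + band 40+) = 4888 + 17606 = 22494; working-age = 12180; ratio = 22494/12180 × 100 = 184.7

184.7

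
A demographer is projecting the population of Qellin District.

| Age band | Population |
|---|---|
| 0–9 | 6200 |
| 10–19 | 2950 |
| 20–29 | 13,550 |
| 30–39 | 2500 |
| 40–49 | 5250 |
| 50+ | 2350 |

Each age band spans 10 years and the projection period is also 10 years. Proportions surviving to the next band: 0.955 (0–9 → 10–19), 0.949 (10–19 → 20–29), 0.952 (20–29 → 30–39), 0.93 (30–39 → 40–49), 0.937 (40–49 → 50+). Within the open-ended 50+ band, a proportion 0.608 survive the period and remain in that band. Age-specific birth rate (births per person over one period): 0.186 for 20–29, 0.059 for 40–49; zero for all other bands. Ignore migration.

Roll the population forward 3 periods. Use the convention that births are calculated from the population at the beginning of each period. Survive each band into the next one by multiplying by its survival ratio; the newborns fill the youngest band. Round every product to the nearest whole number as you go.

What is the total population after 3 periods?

27687

Call the bands 1 to 6, youngest first.
[period 1]
Births: 13550 × 0.186 = 2520, 5250 × 0.059 = 310 → 2830
Band 2: 6200 × 0.955 = 5921
Band 3: 2950 × 0.949 = 2800
Band 4: 13550 × 0.952 = 12900
Band 5: 2500 × 0.93 = 2325
Band 6: 5250 × 0.937 + 2350 × 0.608 = 4919 + 1429 = 6348
→ [2830, 5921, 2800, 12900, 2325, 6348]
[period 2]
Births: 2800 × 0.186 = 521, 2325 × 0.059 = 137 → 658
Band 2: 2830 × 0.955 = 2703
Band 3: 5921 × 0.949 = 5619
Band 4: 2800 × 0.952 = 2666
Band 5: 12900 × 0.93 = 11997
Band 6: 2325 × 0.937 + 6348 × 0.608 = 2179 + 3860 = 6039
→ [658, 2703, 5619, 2666, 11997, 6039]
[period 3]
Births: 5619 × 0.186 = 1045, 11997 × 0.059 = 708 → 1753
Band 2: 658 × 0.955 = 628
Band 3: 2703 × 0.949 = 2565
Band 4: 5619 × 0.952 = 5349
Band 5: 2666 × 0.93 = 2479
Band 6: 11997 × 0.937 + 6039 × 0.608 = 11241 + 3672 = 14913
→ [1753, 628, 2565, 5349, 2479, 14913]
Total after period 3: 1753 + 628 + 2565 + 5349 + 2479 + 14913 = 27687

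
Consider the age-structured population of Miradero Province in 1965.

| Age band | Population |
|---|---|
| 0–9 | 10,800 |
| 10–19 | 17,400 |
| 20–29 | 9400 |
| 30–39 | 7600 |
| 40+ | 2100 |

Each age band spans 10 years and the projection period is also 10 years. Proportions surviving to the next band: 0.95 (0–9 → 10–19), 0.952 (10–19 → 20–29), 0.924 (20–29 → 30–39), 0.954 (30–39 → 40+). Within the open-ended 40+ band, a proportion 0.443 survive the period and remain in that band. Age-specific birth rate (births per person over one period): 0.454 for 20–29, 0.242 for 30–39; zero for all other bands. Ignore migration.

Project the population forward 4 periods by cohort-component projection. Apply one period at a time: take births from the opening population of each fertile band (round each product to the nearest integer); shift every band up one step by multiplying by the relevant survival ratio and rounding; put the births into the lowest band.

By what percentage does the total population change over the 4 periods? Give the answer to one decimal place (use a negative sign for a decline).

-7.7

Numbering the groups 1..5 from youngest to oldest:
After projecting period 1:
Births: 9400 * 0.454 = 4268, 7600 * 0.242 = 1839 ⇒ total 6107
Group 2: 10800 * 0.95 = 10260
Group 3: 17400 * 0.952 = 16565
Group 4: 9400 * 0.924 = 8686
Group 5: 7600 * 0.954 + 2100 * 0.443 = 7250 + 930 = 8180
Population now: 0–9=6107, 10–19=10260, 20–29=16565, 30–39=8686, 40+=8180
After projecting period 2:
Births: 16565 * 0.454 = 7521, 8686 * 0.242 = 2102 ⇒ total 9623
Group 2: 6107 * 0.95 = 5802
Group 3: 10260 * 0.952 = 9768
Group 4: 16565 * 0.924 = 15306
Group 5: 8686 * 0.954 + 8180 * 0.443 = 8286 + 3624 = 11910
Population now: 0–9=9623, 10–19=5802, 20–29=9768, 30–39=15306, 40+=11910
After projecting period 3:
Births: 9768 * 0.454 = 4435, 15306 * 0.242 = 3704 ⇒ total 8139
Group 2: 9623 * 0.95 = 9142
Group 3: 5802 * 0.952 = 5524
Group 4: 9768 * 0.924 = 9026
Group 5: 15306 * 0.954 + 11910 * 0.443 = 14602 + 5276 = 19878
Population now: 0–9=8139, 10–19=9142, 20–29=5524, 30–39=9026, 40+=19878
After projecting period 4:
Births: 5524 * 0.454 = 2508, 9026 * 0.242 = 2184 ⇒ total 4692
Group 2: 8139 * 0.95 = 7732
Group 3: 9142 * 0.952 = 8703
Group 4: 5524 * 0.924 = 5104
Group 5: 9026 * 0.954 + 19878 * 0.443 = 8611 + 8806 = 17417
Population now: 0–9=4692, 10–19=7732, 20–29=8703, 30–39=5104, 40+=17417
Total: 47300 → 43648; change = -3652; percentage change = -7.7%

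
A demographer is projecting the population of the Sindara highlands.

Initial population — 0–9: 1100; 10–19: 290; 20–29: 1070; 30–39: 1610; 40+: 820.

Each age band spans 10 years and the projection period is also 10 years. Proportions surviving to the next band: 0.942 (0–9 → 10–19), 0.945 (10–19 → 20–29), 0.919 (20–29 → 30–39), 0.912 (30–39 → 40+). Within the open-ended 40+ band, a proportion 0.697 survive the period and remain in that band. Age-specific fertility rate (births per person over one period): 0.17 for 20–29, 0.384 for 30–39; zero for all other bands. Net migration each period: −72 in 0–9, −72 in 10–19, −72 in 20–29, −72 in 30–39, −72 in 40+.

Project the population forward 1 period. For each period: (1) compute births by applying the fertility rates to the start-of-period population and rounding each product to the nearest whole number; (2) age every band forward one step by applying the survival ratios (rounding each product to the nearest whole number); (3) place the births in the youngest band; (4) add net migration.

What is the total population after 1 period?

4773

Call the groups 1 to 5, youngest first.
[period 1]
Births: 1070 × 0.17 = 182 ; 1610 × 0.384 = 618 — total 800
Group 2: 1100 × 0.942 = 1036
Group 3: 290 × 0.945 = 274
Group 4: 1070 × 0.919 = 983
Group 5: 1610 × 0.912 + 820 × 0.697 = 1468 + 572 = 2040
Net migration: Group 1 − 72 → 728; Group 2 − 72 → 964; Group 3 − 72 → 202; Group 4 − 72 → 911; Group 5 − 72 → 1968
Giving 728 / 964 / 202 / 911 / 1968.
Total after period 1: 728 + 964 + 202 + 911 + 1968 = 4773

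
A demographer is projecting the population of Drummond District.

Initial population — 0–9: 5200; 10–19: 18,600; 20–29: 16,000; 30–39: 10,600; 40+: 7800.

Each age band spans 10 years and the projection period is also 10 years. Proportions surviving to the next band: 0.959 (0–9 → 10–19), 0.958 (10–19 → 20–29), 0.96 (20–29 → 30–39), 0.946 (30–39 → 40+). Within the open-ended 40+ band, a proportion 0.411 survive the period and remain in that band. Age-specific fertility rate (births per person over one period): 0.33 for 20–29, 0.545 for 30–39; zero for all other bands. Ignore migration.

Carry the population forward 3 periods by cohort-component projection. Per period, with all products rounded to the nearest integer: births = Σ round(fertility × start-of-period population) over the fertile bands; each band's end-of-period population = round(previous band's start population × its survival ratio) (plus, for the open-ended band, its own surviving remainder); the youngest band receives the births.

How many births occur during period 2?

Numbering the bands 1..5 from youngest to oldest:
— Period 1 —
Births: 16000 × 0.33 = 5280, 10600 × 0.545 = 5777 ⇒ total 11057
Band 2: 5200 × 0.959 = 4987
Band 3: 18600 × 0.958 = 17819
Band 4: 16000 × 0.96 = 15360
Band 5: 10600 × 0.946 + 7800 × 0.411 = 10028 + 3206 = 13234
End of period: [11057, 4987, 17819, 15360, 13234]
— Period 2 —
Births: 17819 × 0.33 = 5880, 15360 × 0.545 = 8371 ⇒ total 14251
Band 2: 11057 × 0.959 = 10604
Band 3: 4987 × 0.958 = 4778
Band 4: 17819 × 0.96 = 17106
Band 5: 15360 × 0.946 + 13234 × 0.411 = 14531 + 5439 = 19970
End of period: [14251, 10604, 4778, 17106, 19970]

14251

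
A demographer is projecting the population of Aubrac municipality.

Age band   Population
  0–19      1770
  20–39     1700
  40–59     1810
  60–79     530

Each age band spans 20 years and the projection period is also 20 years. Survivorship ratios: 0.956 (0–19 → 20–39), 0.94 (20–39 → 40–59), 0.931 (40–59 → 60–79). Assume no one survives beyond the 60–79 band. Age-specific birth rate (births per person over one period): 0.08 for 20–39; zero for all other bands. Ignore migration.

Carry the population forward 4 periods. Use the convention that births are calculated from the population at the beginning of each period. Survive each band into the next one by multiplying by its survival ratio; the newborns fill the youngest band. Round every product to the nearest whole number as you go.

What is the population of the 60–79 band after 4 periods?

114

Let band 1 be 0–19 through band 4 = 60–79.
Period 1.
Births: 1700 × 0.08 = 136
Band 2: 1770 × 0.956 = 1692
Band 3: 1700 × 0.94 = 1598
Band 4: 1810 × 0.931 = 1685
Giving 136 / 1692 / 1598 / 1685.
Period 2.
Births: 1692 × 0.08 = 135
Band 2: 136 × 0.956 = 130
Band 3: 1692 × 0.94 = 1590
Band 4: 1598 × 0.931 = 1488
Giving 135 / 130 / 1590 / 1488.
Period 3.
Births: 130 × 0.08 = 10
Band 2: 135 × 0.956 = 129
Band 3: 130 × 0.94 = 122
Band 4: 1590 × 0.931 = 1480
Giving 10 / 129 / 122 / 1480.
Period 4.
Births: 129 × 0.08 = 10
Band 2: 10 × 0.956 = 10
Band 3: 129 × 0.94 = 121
Band 4: 122 × 0.931 = 114
Giving 10 / 10 / 121 / 114.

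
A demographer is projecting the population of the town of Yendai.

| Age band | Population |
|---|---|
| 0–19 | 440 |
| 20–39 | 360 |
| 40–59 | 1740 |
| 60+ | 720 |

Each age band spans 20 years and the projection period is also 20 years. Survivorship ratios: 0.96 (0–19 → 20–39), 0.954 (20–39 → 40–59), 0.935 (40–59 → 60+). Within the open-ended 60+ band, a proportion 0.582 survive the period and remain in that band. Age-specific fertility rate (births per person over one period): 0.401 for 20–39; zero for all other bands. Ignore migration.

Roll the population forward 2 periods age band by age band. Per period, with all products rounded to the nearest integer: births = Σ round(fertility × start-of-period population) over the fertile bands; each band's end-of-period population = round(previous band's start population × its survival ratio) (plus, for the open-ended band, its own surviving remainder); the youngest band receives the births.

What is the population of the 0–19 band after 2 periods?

Call the groups 1 to 4, youngest first.
After projecting period 1:
Births: 360 * 0.401 = 144
Group 2: 440 * 0.96 = 422
Group 3: 360 * 0.954 = 343
Group 4: 1740 * 0.935 + 720 * 0.582 = 1627 + 419 = 2046
→ [144, 422, 343, 2046]
After projecting period 2:
Births: 422 * 0.401 = 169
Group 2: 144 * 0.96 = 138
Group 3: 422 * 0.954 = 403
Group 4: 343 * 0.935 + 2046 * 0.582 = 321 + 1191 = 1512
→ [169, 138, 403, 1512]

169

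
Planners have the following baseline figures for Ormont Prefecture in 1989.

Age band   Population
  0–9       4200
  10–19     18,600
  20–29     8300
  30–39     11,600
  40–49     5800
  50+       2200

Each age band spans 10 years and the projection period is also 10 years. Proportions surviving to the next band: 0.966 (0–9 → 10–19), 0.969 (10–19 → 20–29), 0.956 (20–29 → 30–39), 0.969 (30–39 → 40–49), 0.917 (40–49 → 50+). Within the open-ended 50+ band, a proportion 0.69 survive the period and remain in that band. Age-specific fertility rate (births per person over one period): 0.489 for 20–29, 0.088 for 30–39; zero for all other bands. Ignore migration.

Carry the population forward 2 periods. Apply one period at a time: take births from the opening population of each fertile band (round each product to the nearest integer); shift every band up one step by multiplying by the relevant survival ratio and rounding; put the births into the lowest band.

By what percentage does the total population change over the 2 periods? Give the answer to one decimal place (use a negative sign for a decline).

15.0

— Period 1 —
Births: 8300 × 0.489 = 4059, 11600 × 0.088 = 1021 ⇒ total 5080
10–19: 4200 × 0.966 = 4057
20–29: 18600 × 0.969 = 18023
30–39: 8300 × 0.956 = 7935
40–49: 11600 × 0.969 = 11240
50+: 5800 × 0.917 + 2200 × 0.69 = 5319 + 1518 = 6837
→ [5080, 4057, 18023, 7935, 11240, 6837]
— Period 2 —
Births: 18023 × 0.489 = 8813, 7935 × 0.088 = 698 ⇒ total 9511
10–19: 5080 × 0.966 = 4907
20–29: 4057 × 0.969 = 3931
30–39: 18023 × 0.956 = 17230
40–49: 7935 × 0.969 = 7689
50+: 11240 × 0.917 + 6837 × 0.69 = 10307 + 4718 = 15025
→ [9511, 4907, 3931, 17230, 7689, 15025]
Total: 50700 → 58293; change = 7593; percentage change = 15.0%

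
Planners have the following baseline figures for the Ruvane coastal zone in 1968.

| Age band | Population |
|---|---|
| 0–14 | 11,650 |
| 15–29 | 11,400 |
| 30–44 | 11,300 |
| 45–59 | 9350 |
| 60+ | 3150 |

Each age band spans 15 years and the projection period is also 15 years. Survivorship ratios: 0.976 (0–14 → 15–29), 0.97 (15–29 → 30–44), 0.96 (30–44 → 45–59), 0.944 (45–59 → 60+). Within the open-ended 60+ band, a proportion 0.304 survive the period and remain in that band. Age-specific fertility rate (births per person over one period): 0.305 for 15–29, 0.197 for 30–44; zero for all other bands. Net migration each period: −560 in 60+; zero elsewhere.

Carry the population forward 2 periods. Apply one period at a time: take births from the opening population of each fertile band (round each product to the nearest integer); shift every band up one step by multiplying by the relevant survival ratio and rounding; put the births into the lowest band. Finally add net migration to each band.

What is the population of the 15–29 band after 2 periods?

After projecting period 1:
Births: 11400 × 0.305 = 3477, 11300 × 0.197 = 2226 ⇒ total 5703
15–29: 11650 × 0.976 = 11370
30–44: 11400 × 0.97 = 11058
45–59: 11300 × 0.96 = 10848
60+: 9350 × 0.944 + 3150 × 0.304 = 8826 + 958 = 9784
Net migration: 60+ − 560 → 9224
→ [5703, 11370, 11058, 10848, 9224]
After projecting period 2:
Births: 11370 × 0.305 = 3468, 11058 × 0.197 = 2178 ⇒ total 5646
15–29: 5703 × 0.976 = 5566
30–44: 11370 × 0.97 = 11029
45–59: 11058 × 0.96 = 10616
60+: 10848 × 0.944 + 9224 × 0.304 = 10241 + 2804 = 13045
Net migration: 60+ − 560 → 12485
→ [5646, 5566, 11029, 10616, 12485]

5566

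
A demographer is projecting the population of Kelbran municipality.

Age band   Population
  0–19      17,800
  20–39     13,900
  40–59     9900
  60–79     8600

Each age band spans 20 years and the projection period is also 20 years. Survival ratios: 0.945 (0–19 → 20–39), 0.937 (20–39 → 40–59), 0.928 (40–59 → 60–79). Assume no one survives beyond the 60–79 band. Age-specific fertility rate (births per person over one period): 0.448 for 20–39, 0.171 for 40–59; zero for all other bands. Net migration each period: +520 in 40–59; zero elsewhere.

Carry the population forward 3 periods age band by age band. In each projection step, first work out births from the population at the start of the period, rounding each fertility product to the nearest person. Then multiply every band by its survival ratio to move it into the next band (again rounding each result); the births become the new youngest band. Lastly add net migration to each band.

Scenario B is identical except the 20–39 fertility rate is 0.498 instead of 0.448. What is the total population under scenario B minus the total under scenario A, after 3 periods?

(Groups numbered youngest = 1 to oldest = 4.)
Period 1.
Births: 13900 * 0.448 = 6227, 9900 * 0.171 = 1693 — total 7920
Group 2: 17800 * 0.945 = 16821
Group 3: 13900 * 0.937 = 13024
Group 4: 9900 * 0.928 = 9187
Net migration: Group 3 + 520 → 13544
→ [7920, 16821, 13544, 9187]
Period 2.
Births: 16821 * 0.448 = 7536, 13544 * 0.171 = 2316 — total 9852
Group 2: 7920 * 0.945 = 7484
Group 3: 16821 * 0.937 = 15761
Group 4: 13544 * 0.928 = 12569
Net migration: Group 3 + 520 → 16281
→ [9852, 7484, 16281, 12569]
Period 3.
Births: 7484 * 0.448 = 3353, 16281 * 0.171 = 2784 — total 6137
Group 2: 9852 * 0.945 = 9310
Group 3: 7484 * 0.937 = 7013
Group 4: 16281 * 0.928 = 15109
Net migration: Group 3 + 520 → 7533
→ [6137, 9310, 7533, 15109]
Scenario A total after 3 periods: 38089
Scenario B projection —
Period 1.
Births: 13900 * 0.498 = 6922, 9900 * 0.171 = 1693 — total 8615
Group 2: 17800 * 0.945 = 16821
Group 3: 13900 * 0.937 = 13024
Group 4: 9900 * 0.928 = 9187
Net migration: Group 3 + 520 → 13544
→ [8615, 16821, 13544, 9187]
Period 2.
Births: 16821 * 0.498 = 8377, 13544 * 0.171 = 2316 — total 10693
Group 2: 8615 * 0.945 = 8141
Group 3: 16821 * 0.937 = 15761
Group 4: 13544 * 0.928 = 12569
Net migration: Group 3 + 520 → 16281
→ [10693, 8141, 16281, 12569]
Period 3.
Births: 8141 * 0.498 = 4054, 16281 * 0.171 = 2784 — total 6838
Group 2: 10693 * 0.945 = 10105
Group 3: 8141 * 0.937 = 7628
Group 4: 16281 * 0.928 = 15109
Net migration: Group 3 + 520 → 8148
→ [6838, 10105, 8148, 15109]
Scenario B total after 3 periods: 40200
Difference B − A = 40200 − 38089 = 2111

2111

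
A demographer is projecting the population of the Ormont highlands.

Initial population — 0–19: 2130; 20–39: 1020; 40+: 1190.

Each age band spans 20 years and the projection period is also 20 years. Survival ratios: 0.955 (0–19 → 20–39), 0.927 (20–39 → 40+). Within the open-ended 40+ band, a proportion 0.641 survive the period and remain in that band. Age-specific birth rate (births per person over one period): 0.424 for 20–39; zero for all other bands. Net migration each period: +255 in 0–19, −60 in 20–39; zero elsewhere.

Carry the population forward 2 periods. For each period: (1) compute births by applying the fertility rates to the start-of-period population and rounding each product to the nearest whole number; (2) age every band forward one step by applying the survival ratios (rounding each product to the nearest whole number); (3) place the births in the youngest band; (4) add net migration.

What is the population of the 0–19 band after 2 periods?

1092

After projecting period 1:
Births: 1020 × 0.424 = 432
20–39: 2130 × 0.955 = 2034
40+: 1020 × 0.927 + 1190 × 0.641 = 946 + 763 = 1709
Net migration: 0–19 + 255 → 687; 20–39 − 60 → 1974
End of period: [687, 1974, 1709]
After projecting period 2:
Births: 1974 × 0.424 = 837
20–39: 687 × 0.955 = 656
40+: 1974 × 0.927 + 1709 × 0.641 = 1830 + 1095 = 2925
Net migration: 0–19 + 255 → 1092; 20–39 − 60 → 596
End of period: [1092, 596, 2925]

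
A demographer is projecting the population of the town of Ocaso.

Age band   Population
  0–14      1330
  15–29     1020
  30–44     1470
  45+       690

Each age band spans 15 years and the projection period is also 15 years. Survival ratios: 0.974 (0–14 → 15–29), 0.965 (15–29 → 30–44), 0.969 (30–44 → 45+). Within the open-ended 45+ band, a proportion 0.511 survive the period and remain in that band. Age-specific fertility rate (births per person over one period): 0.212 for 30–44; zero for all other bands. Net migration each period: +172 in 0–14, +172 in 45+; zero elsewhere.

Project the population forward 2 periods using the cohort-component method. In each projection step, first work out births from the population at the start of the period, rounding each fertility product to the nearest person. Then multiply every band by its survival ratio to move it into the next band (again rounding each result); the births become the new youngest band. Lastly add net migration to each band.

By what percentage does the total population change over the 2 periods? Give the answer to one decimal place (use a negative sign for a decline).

Numbering the bands 1..4 from youngest to oldest:
Period 1:
Births: 1470 × 0.212 = 312
Band 2: 1330 × 0.974 = 1295
Band 3: 1020 × 0.965 = 984
Band 4: 1470 × 0.969 + 690 × 0.511 = 1424 + 353 = 1777
Net migration: Band 1 + 172 → 484; Band 4 + 172 → 1949
→ [484, 1295, 984, 1949]
Period 2:
Births: 984 × 0.212 = 209
Band 2: 484 × 0.974 = 471
Band 3: 1295 × 0.965 = 1250
Band 4: 984 × 0.969 + 1949 × 0.511 = 953 + 996 = 1949
Net migration: Band 1 + 172 → 381; Band 4 + 172 → 2121
→ [381, 471, 1250, 2121]
Total: 4510 → 4223; change = -287; percentage change = -6.4%

-6.4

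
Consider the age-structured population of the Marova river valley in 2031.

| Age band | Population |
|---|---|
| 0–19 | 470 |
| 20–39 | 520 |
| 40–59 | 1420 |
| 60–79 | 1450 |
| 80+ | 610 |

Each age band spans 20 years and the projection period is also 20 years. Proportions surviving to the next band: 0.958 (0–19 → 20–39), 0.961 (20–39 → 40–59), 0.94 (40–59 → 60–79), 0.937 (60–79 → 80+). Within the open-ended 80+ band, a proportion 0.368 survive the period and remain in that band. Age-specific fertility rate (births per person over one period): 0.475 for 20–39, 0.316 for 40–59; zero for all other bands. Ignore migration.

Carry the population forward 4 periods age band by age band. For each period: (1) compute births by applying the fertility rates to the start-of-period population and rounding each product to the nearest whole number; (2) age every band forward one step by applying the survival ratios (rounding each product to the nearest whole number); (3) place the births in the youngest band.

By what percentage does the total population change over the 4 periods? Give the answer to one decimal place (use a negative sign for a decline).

(Groups numbered youngest = 1 to oldest = 5.)
Period 1.
Births: 520 × 0.475 = 247  |  1420 × 0.316 = 449 ⇒ total 696
Group 2: 470 × 0.958 = 450
Group 3: 520 × 0.961 = 500
Group 4: 1420 × 0.94 = 1335
Group 5: 1450 × 0.937 + 610 × 0.368 = 1359 + 224 = 1583
→ [696, 450, 500, 1335, 1583]
Period 2.
Births: 450 × 0.475 = 214  |  500 × 0.316 = 158 ⇒ total 372
Group 2: 696 × 0.958 = 667
Group 3: 450 × 0.961 = 432
Group 4: 500 × 0.94 = 470
Group 5: 1335 × 0.937 + 1583 × 0.368 = 1251 + 583 = 1834
→ [372, 667, 432, 470, 1834]
Period 3.
Births: 667 × 0.475 = 317  |  432 × 0.316 = 137 ⇒ total 454
Group 2: 372 × 0.958 = 356
Group 3: 667 × 0.961 = 641
Group 4: 432 × 0.94 = 406
Group 5: 470 × 0.937 + 1834 × 0.368 = 440 + 675 = 1115
→ [454, 356, 641, 406, 1115]
Period 4.
Births: 356 × 0.475 = 169  |  641 × 0.316 = 203 ⇒ total 372
Group 2: 454 × 0.958 = 435
Group 3: 356 × 0.961 = 342
Group 4: 641 × 0.94 = 603
Group 5: 406 × 0.937 + 1115 × 0.368 = 380 + 410 = 790
→ [372, 435, 342, 603, 790]
Total: 4470 → 2542; change = -1928; percentage change = -43.1%

-43.1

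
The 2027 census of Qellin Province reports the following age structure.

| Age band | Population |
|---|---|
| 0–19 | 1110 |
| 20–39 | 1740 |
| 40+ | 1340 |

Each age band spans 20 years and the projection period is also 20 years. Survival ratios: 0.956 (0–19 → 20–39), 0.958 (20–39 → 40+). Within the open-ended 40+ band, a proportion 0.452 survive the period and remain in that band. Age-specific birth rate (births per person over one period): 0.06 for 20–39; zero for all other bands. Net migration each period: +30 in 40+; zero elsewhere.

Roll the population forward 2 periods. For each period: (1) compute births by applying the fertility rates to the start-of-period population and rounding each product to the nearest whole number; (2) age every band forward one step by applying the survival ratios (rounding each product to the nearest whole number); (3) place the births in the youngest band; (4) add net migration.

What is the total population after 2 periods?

2250

Period 1.
Births: 1740 × 0.06 = 104
20–39: 1110 × 0.956 = 1061
40+: 1740 × 0.958 + 1340 × 0.452 = 1667 + 606 = 2273
Net migration: 40+ + 30 → 2303
Population now: 0–19=104, 20–39=1061, 40+=2303
Period 2.
Births: 1061 × 0.06 = 64
20–39: 104 × 0.956 = 99
40+: 1061 × 0.958 + 2303 × 0.452 = 1016 + 1041 = 2057
Net migration: 40+ + 30 → 2087
Population now: 0–19=64, 20–39=99, 40+=2087
Total after period 2: 64 + 99 + 2087 = 2250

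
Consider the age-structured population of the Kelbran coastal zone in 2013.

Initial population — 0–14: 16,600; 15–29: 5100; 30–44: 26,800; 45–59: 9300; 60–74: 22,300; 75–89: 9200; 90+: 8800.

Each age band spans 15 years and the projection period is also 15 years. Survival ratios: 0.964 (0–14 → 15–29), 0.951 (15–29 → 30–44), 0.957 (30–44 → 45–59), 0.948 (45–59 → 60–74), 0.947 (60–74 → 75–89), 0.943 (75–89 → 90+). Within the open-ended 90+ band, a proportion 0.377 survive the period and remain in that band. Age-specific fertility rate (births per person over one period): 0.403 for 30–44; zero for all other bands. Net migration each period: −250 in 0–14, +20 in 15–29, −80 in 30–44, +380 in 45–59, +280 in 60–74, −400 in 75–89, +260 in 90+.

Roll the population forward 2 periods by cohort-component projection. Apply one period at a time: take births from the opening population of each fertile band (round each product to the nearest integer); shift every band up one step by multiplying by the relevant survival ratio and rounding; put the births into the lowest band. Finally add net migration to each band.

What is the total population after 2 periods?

89550

Call the groups 1 to 7, youngest first.
[period 1]
Births: 26800 × 0.403 = 10800
Group 2: 16600 × 0.964 = 16002
Group 3: 5100 × 0.951 = 4850
Group 4: 26800 × 0.957 = 25648
Group 5: 9300 × 0.948 = 8816
Group 6: 22300 × 0.947 = 21118
Group 7: 9200 × 0.943 + 8800 × 0.377 = 8676 + 3318 = 11994
Net migration: Group 1 − 250 → 10550; Group 2 + 20 → 16022; Group 3 − 80 → 4770; Group 4 + 380 → 26028; Group 5 + 280 → 9096; Group 6 − 400 → 20718; Group 7 + 260 → 12254
Giving 10550 / 16022 / 4770 / 26028 / 9096 / 20718 / 12254.
[period 2]
Births: 4770 × 0.403 = 1922
Group 2: 10550 × 0.964 = 10170
Group 3: 16022 × 0.951 = 15237
Group 4: 4770 × 0.957 = 4565
Group 5: 26028 × 0.948 = 24675
Group 6: 9096 × 0.947 = 8614
Group 7: 20718 × 0.943 + 12254 × 0.377 = 19537 + 4620 = 24157
Net migration: Group 1 − 250 → 1672; Group 2 + 20 → 10190; Group 3 − 80 → 15157; Group 4 + 380 → 4945; Group 5 + 280 → 24955; Group 6 − 400 → 8214; Group 7 + 260 → 24417
Giving 1672 / 10190 / 15157 / 4945 / 24955 / 8214 / 24417.
Total after period 2: 1672 + 10190 + 15157 + 4945 + 24955 + 8214 + 24417 = 89550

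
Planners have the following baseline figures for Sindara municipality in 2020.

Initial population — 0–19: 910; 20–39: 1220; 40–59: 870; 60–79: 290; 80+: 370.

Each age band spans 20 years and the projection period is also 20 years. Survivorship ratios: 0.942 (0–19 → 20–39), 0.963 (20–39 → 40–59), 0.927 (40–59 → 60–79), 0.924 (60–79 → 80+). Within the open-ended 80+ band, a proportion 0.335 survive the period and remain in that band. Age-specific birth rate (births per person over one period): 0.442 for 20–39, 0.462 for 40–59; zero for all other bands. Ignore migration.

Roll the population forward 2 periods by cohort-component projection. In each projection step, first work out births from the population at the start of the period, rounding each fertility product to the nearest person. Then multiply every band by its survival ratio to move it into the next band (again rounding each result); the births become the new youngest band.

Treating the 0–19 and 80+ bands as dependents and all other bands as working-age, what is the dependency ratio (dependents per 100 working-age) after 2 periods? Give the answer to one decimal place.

After projecting period 1:
Births: 1220 × 0.442 = 539, 870 × 0.462 = 402 → 941
20–39: 910 × 0.942 = 857
40–59: 1220 × 0.963 = 1175
60–79: 870 × 0.927 = 806
80+: 290 × 0.924 + 370 × 0.335 = 268 + 124 = 392
Giving 941 / 857 / 1175 / 806 / 392.
After projecting period 2:
Births: 857 × 0.442 = 379, 1175 × 0.462 = 543 → 922
20–39: 941 × 0.942 = 886
40–59: 857 × 0.963 = 825
60–79: 1175 × 0.927 = 1089
80+: 806 × 0.924 + 392 × 0.335 = 745 + 131 = 876
Giving 922 / 886 / 825 / 1089 / 876.
Dependents (band 0–19 + band 80+) = 922 + 876 = 1798; working-age = 2800; ratio = 1798/2800 × 100 = 64.2

64.2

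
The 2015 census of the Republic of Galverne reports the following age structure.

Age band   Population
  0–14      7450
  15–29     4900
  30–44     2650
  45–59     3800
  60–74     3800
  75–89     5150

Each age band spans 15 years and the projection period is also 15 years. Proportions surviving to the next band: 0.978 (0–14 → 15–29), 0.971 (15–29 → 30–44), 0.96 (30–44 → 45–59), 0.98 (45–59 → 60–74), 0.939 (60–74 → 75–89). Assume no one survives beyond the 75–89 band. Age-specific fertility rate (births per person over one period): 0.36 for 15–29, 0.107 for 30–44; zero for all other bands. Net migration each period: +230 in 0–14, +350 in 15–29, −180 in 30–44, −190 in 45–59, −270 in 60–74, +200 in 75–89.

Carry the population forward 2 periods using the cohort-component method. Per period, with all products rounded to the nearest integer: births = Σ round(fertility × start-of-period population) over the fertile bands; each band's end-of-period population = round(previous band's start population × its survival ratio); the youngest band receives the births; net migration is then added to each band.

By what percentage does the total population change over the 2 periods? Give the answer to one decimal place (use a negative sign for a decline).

Let band 1 be 0–14 through band 6 = 75–89.
Period 1.
Births: 4900 × 0.36 = 1764 ; 2650 × 0.107 = 284 → total 2048
Band 2: 7450 × 0.978 = 7286
Band 3: 4900 × 0.971 = 4758
Band 4: 2650 × 0.96 = 2544
Band 5: 3800 × 0.98 = 3724
Band 6: 3800 × 0.939 = 3568
Net migration: Band 1 + 230 → 2278; Band 2 + 350 → 7636; Band 3 − 180 → 4578; Band 4 − 190 → 2354; Band 5 − 270 → 3454; Band 6 + 200 → 3768
→ [2278, 7636, 4578, 2354, 3454, 3768]
Period 2.
Births: 7636 × 0.36 = 2749 ; 4578 × 0.107 = 490 → total 3239
Band 2: 2278 × 0.978 = 2228
Band 3: 7636 × 0.971 = 7415
Band 4: 4578 × 0.96 = 4395
Band 5: 2354 × 0.98 = 2307
Band 6: 3454 × 0.939 = 3243
Net migration: Band 1 + 230 → 3469; Band 2 + 350 → 2578; Band 3 − 180 → 7235; Band 4 − 190 → 4205; Band 5 − 270 → 2037; Band 6 + 200 → 3443
→ [3469, 2578, 7235, 4205, 2037, 3443]
Total: 27750 → 22967; change = -4783; percentage change = -17.2%

-17.2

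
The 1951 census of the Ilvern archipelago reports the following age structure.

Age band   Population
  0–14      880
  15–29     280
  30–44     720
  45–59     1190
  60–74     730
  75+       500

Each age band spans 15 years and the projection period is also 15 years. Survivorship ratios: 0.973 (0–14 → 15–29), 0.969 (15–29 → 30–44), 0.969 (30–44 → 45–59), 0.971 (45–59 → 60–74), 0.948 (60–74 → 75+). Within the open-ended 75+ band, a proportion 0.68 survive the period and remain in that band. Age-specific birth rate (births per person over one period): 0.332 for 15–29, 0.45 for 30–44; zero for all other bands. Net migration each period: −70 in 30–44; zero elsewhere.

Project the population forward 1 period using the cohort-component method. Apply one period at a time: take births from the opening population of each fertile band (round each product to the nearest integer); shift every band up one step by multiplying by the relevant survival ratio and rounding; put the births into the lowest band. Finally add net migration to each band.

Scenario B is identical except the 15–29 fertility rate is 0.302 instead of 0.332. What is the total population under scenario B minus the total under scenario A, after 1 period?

-8

Numbering the groups 1..6 from youngest to oldest:
Period 1:
Births: 280 × 0.332 = 93  |  720 × 0.45 = 324 ⇒ total 417
Group 2: 880 × 0.973 = 856
Group 3: 280 × 0.969 = 271
Group 4: 720 × 0.969 = 698
Group 5: 1190 × 0.971 = 1155
Group 6: 730 × 0.948 + 500 × 0.68 = 692 + 340 = 1032
Net migration: Group 3 − 70 → 201
Giving 417 / 856 / 201 / 698 / 1155 / 1032.
Scenario A total after 1 period: 4359
Scenario B projection —
Period 1:
Births: 280 × 0.302 = 85  |  720 × 0.45 = 324 ⇒ total 409
Group 2: 880 × 0.973 = 856
Group 3: 280 × 0.969 = 271
Group 4: 720 × 0.969 = 698
Group 5: 1190 × 0.971 = 1155
Group 6: 730 × 0.948 + 500 × 0.68 = 692 + 340 = 1032
Net migration: Group 3 − 70 → 201
Giving 409 / 856 / 201 / 698 / 1155 / 1032.
Scenario B total after 1 period: 4351
Difference B − A = 4351 − 4359 = -8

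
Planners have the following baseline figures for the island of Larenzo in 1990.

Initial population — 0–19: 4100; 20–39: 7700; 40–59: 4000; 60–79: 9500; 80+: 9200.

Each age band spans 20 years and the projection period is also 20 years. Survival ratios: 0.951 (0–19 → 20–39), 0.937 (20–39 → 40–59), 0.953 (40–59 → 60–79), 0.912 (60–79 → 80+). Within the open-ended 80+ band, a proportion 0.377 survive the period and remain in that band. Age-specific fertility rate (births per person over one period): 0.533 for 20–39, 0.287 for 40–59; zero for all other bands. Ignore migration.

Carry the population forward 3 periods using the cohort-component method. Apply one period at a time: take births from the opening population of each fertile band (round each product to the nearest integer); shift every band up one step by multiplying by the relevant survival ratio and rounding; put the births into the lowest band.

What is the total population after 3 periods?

25123

— Period 1 —
Births: 7700 × 0.533 = 4104, 4000 × 0.287 = 1148 → 5252
20–39: 4100 × 0.951 = 3899
40–59: 7700 × 0.937 = 7215
60–79: 4000 × 0.953 = 3812
80+: 9500 × 0.912 + 9200 × 0.377 = 8664 + 3468 = 12132
Giving 5252 / 3899 / 7215 / 3812 / 12132.
— Period 2 —
Births: 3899 × 0.533 = 2078, 7215 × 0.287 = 2071 → 4149
20–39: 5252 × 0.951 = 4995
40–59: 3899 × 0.937 = 3653
60–79: 7215 × 0.953 = 6876
80+: 3812 × 0.912 + 12132 × 0.377 = 3477 + 4574 = 8051
Giving 4149 / 4995 / 3653 / 6876 / 8051.
— Period 3 —
Births: 4995 × 0.533 = 2662, 3653 × 0.287 = 1048 → 3710
20–39: 4149 × 0.951 = 3946
40–59: 4995 × 0.937 = 4680
60–79: 3653 × 0.953 = 3481
80+: 6876 × 0.912 + 8051 × 0.377 = 6271 + 3035 = 9306
Giving 3710 / 3946 / 4680 / 3481 / 9306.
Total after period 3: 3710 + 3946 + 4680 + 3481 + 9306 = 25123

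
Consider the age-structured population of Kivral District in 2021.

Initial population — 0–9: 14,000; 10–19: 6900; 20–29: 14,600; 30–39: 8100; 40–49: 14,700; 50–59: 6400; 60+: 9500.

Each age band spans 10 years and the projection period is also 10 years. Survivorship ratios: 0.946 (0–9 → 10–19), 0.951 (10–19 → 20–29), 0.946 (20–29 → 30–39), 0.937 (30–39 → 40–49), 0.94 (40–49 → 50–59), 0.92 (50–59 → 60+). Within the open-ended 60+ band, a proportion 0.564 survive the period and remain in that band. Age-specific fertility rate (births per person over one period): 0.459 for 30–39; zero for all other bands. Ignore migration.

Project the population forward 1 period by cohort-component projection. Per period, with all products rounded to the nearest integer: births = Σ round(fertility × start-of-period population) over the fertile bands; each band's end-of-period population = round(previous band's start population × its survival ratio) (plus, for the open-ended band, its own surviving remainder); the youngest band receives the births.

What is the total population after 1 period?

Numbering the groups 1..7 from youngest to oldest:
[period 1]
Births: 8100 * 0.459 = 3718
Group 2: 14000 * 0.946 = 13244
Group 3: 6900 * 0.951 = 6562
Group 4: 14600 * 0.946 = 13812
Group 5: 8100 * 0.937 = 7590
Group 6: 14700 * 0.94 = 13818
Group 7: 6400 * 0.92 + 9500 * 0.564 = 5888 + 5358 = 11246
End of period: [3718, 13244, 6562, 13812, 7590, 13818, 11246]
Total after period 1: 3718 + 13244 + 6562 + 13812 + 7590 + 13818 + 11246 = 69990

69990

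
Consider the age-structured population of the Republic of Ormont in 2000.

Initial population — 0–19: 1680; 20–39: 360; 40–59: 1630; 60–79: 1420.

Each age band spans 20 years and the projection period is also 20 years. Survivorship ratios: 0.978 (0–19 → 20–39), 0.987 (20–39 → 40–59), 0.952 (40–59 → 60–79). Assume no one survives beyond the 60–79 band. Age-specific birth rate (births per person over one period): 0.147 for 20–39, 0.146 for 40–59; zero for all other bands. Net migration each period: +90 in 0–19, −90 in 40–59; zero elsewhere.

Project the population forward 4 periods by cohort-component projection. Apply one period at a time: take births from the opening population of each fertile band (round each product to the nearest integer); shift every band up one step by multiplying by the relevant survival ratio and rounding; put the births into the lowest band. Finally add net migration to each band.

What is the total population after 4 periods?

1078

— Period 1 —
Births: 360 * 0.147 = 53, 1630 * 0.146 = 238 → total 291
20–39: 1680 * 0.978 = 1643
40–59: 360 * 0.987 = 355
60–79: 1630 * 0.952 = 1552
Net migration: 0–19 + 90 → 381; 40–59 − 90 → 265
End of period: [381, 1643, 265, 1552]
— Period 2 —
Births: 1643 * 0.147 = 242, 265 * 0.146 = 39 → total 281
20–39: 381 * 0.978 = 373
40–59: 1643 * 0.987 = 1622
60–79: 265 * 0.952 = 252
Net migration: 0–19 + 90 → 371; 40–59 − 90 → 1532
End of period: [371, 373, 1532, 252]
— Period 3 —
Births: 373 * 0.147 = 55, 1532 * 0.146 = 224 → total 279
20–39: 371 * 0.978 = 363
40–59: 373 * 0.987 = 368
60–79: 1532 * 0.952 = 1458
Net migration: 0–19 + 90 → 369; 40–59 − 90 → 278
End of period: [369, 363, 278, 1458]
— Period 4 —
Births: 363 * 0.147 = 53, 278 * 0.146 = 41 → total 94
20–39: 369 * 0.978 = 361
40–59: 363 * 0.987 = 358
60–79: 278 * 0.952 = 265
Net migration: 0–19 + 90 → 184; 40–59 − 90 → 268
End of period: [184, 361, 268, 265]
Total after period 4: 184 + 361 + 268 + 265 = 1078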